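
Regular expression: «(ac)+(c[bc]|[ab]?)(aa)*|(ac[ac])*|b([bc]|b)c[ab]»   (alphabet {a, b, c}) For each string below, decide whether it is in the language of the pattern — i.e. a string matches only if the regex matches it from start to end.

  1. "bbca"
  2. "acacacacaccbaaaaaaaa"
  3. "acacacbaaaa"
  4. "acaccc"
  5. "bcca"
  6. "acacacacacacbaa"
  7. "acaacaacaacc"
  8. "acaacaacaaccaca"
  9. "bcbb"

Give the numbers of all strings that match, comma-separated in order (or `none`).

1 → match
2 → match
3 → match
4 → match
5 → match
6 → match
7 → match
8 → match
9 → no match

1, 2, 3, 4, 5, 6, 7, 8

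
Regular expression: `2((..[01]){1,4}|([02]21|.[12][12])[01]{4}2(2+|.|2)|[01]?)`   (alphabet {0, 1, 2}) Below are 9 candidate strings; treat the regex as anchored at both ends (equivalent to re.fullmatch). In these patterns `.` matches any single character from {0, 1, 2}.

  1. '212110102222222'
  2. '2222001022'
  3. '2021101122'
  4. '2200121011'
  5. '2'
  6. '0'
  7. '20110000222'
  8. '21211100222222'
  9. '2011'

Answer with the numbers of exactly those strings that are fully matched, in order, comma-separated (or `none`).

1 → match
2 → match
3 → match
4 → match
5 → match
6 → no match — must start with '2'
7 → match
8 → match
9 → match

1, 2, 3, 4, 5, 7, 8, 9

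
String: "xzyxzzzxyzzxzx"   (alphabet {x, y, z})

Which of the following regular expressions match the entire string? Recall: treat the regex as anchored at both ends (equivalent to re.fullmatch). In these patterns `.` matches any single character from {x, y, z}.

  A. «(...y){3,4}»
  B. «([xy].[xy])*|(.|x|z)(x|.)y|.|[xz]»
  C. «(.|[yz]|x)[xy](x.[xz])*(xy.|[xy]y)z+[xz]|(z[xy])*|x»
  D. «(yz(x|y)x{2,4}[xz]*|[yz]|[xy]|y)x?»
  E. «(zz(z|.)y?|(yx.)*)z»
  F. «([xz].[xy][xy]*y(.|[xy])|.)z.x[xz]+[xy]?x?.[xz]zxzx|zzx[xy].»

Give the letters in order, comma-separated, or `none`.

F

A → no match — must end with "y"
B → no match
C → no match
D → no match
E → no match — must end with "z"
F → match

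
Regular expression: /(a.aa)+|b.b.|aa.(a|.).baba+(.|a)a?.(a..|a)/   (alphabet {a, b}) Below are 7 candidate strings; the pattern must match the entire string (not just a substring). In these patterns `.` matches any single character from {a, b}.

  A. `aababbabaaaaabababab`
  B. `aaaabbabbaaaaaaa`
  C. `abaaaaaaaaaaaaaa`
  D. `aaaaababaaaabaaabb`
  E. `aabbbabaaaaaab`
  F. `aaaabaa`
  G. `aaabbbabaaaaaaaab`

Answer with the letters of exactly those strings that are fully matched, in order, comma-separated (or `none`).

C, D, G

A → no match
B → no match
C → match
D → match
E → no match
F. `aaaabaa` → no match
G → match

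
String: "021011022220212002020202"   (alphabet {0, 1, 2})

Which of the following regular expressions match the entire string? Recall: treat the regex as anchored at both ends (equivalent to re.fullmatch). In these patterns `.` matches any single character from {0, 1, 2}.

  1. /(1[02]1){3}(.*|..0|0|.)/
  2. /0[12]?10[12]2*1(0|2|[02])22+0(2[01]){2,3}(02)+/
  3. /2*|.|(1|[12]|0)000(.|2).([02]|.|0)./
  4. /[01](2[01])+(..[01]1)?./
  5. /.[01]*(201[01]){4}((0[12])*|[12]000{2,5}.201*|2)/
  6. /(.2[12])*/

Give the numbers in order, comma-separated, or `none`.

1 → no match — must start with "1"
2 → match
3 → no match
4 → no match
5 → no match
6 → no match

2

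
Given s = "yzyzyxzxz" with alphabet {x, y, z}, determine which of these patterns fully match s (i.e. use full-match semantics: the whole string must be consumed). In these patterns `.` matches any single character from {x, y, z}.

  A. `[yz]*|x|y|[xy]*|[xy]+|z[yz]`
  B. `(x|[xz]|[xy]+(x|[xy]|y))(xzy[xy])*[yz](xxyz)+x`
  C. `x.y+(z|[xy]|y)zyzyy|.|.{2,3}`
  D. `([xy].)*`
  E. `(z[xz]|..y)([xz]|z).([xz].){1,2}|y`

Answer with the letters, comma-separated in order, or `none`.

E

A → no match
B → no match — must end with "xxyzx"
C → no match
D → no match
E → match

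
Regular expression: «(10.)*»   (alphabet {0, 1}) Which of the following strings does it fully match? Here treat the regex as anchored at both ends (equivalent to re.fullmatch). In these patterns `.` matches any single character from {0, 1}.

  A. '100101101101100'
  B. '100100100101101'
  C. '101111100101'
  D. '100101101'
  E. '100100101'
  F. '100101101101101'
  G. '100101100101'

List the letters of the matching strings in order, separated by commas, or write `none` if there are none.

A → match
B → match
C → no match
D → match
E → match
F → match
G → match

A, B, D, E, F, G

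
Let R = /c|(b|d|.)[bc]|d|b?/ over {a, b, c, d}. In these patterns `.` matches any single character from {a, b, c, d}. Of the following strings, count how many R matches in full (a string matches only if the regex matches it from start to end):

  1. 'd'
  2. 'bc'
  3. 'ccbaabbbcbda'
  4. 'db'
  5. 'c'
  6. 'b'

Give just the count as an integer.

1. 'd' → match
2. 'bc' → match
3. 'ccbaabbbcbda' → no match
4. 'db' → match
5. 'c' → match
6. 'b' → match
Total matched: 5

5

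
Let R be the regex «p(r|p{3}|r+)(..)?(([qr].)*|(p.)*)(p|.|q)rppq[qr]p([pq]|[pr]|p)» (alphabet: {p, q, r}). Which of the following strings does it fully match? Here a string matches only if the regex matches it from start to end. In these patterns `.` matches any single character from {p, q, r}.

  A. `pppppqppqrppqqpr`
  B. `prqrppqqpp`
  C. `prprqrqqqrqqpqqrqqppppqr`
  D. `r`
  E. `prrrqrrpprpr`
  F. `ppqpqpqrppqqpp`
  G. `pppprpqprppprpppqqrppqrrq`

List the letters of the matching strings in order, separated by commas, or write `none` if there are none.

A → match
B → match
C → no match
D → no match — must start with `p`
E → no match
F → no match
G → no match

A, B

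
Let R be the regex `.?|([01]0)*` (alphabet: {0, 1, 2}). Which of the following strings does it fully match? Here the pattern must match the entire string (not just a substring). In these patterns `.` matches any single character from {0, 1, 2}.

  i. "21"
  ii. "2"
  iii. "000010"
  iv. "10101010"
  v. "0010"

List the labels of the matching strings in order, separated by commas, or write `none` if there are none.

i → no match
ii → match
iii → match
iv → match
v → match

ii, iii, iv, v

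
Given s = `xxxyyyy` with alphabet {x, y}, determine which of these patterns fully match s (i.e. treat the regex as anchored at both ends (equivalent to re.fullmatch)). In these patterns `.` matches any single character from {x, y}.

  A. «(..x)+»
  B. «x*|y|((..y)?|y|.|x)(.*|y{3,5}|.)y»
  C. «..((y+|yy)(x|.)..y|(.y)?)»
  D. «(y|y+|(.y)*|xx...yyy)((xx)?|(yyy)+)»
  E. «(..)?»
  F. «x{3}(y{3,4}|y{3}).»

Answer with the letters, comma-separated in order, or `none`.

B, F

A → no match — must end with `x`
B → match
C → no match
D → no match
E → no match
F → match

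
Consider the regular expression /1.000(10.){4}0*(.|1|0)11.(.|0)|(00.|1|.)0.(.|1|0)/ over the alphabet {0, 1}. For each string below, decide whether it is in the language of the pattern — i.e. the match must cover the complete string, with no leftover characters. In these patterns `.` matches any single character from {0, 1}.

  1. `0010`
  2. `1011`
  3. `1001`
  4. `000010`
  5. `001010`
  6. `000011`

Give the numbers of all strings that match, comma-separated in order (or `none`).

1, 2, 3, 4, 5, 6

1 → match
2 → match
3 → match
4 → match
5 → match
6 → match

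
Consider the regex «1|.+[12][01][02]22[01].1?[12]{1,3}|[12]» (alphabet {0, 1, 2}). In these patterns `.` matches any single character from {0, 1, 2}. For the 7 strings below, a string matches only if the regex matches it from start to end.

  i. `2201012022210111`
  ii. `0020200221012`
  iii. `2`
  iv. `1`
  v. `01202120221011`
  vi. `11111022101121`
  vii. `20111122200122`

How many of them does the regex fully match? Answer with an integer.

6

i → match
ii → match
iii → match
iv → match
v → no match
vi → match
vii → match
Total matched: 6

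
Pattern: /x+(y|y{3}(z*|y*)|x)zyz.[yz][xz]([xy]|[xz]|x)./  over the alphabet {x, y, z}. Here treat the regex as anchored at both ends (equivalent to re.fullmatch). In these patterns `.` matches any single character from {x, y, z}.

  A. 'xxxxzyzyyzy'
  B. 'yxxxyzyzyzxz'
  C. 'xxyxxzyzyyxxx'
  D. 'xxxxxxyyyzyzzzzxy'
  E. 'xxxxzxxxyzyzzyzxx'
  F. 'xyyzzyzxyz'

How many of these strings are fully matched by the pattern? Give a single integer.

1

A. 'xxxxzyzyyzy' → no match
B. 'yxxxyzyzyzxz' → no match — must start with 'x'
C → no match
D → match
E → no match
F. 'xyyzzyzxyz' → no match
Total matched: 1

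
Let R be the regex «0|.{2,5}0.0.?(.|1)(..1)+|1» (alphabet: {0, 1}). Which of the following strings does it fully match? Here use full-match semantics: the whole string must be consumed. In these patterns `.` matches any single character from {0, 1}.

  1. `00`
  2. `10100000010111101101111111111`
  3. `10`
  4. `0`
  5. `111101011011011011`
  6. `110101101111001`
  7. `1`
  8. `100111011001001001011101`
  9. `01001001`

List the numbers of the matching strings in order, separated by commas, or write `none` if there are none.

1 → no match
2 → no match
3 → no match
4 → match
5 → match
6 → match
7 → match
8 → no match
9 → no match

4, 5, 6, 7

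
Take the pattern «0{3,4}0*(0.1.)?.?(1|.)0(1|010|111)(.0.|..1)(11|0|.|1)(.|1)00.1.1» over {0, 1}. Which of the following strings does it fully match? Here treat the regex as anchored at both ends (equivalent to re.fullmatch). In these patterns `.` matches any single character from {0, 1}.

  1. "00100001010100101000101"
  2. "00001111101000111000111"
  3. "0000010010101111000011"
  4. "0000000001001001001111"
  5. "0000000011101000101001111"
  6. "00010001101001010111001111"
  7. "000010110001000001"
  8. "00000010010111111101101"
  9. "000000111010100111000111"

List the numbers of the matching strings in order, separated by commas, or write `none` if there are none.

1 → no match
2 → match
3 → no match
4 → no match
5 → no match
6 → no match
7 → no match
8 → no match
9 → match

2, 9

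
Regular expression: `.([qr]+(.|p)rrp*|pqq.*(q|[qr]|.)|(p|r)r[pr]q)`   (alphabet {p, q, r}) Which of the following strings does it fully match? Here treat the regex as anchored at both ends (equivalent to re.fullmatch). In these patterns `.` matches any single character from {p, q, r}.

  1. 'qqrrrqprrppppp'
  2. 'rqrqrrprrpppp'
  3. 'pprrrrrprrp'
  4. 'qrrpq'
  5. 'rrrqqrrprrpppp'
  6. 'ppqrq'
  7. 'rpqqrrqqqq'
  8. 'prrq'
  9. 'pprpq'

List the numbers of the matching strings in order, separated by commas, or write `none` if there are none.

1, 2, 4, 5, 7, 9

1 → match
2 → match
3 → no match
4 → match
5 → match
6 → no match
7 → match
8 → no match
9 → match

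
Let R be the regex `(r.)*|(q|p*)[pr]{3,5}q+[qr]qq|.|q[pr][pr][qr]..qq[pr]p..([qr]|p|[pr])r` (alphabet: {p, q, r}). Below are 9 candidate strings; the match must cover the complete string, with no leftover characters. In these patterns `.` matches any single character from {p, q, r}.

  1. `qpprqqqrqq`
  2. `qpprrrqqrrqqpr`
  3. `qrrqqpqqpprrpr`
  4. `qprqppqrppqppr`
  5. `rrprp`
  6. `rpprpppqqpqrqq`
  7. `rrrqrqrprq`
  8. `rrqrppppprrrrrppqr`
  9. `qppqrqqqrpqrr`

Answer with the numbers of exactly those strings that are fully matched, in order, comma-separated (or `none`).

1, 3, 7

1 → match
2 → no match
3 → match
4 → no match
5 → no match
6 → no match
7 → match
8 → no match
9 → no match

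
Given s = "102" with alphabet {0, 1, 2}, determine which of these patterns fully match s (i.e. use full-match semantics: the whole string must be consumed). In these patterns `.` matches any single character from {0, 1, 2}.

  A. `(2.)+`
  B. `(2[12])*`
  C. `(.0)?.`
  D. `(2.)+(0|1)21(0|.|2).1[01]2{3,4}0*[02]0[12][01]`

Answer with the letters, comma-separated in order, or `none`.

A → no match — must start with "2"
B → no match
C → match
D → no match — must start with "2"

C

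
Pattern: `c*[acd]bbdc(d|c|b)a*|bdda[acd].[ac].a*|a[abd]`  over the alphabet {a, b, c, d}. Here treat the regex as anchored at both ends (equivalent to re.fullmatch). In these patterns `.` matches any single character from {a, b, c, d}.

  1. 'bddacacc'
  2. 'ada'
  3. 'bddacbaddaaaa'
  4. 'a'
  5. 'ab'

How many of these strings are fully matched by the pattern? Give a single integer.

2

1 → match
2 → no match
3 → no match
4 → no match
5 → match
Total matched: 2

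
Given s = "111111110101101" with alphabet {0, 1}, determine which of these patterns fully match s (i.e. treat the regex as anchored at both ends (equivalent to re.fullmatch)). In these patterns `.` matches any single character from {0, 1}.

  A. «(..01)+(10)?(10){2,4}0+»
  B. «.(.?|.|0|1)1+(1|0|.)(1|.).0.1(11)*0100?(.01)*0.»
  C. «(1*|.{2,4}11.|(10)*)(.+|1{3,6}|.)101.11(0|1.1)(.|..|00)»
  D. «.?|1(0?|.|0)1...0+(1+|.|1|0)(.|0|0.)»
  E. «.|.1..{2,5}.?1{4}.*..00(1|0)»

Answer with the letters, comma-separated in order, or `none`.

C

A → no match — must end with "0"
B → no match
C → match
D → no match
E → no match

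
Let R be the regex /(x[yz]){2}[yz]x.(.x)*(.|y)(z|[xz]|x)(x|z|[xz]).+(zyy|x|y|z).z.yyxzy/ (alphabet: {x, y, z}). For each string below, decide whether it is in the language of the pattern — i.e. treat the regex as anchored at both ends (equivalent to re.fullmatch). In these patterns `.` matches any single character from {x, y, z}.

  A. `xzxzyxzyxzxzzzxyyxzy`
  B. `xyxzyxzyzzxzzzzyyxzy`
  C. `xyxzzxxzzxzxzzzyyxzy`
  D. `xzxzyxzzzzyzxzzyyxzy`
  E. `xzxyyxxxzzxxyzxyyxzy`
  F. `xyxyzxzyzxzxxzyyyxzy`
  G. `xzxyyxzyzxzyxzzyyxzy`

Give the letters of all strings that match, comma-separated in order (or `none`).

A, B, C, D, E, F, G

A → match
B → match
C → match
D → match
E → match
F → match
G → match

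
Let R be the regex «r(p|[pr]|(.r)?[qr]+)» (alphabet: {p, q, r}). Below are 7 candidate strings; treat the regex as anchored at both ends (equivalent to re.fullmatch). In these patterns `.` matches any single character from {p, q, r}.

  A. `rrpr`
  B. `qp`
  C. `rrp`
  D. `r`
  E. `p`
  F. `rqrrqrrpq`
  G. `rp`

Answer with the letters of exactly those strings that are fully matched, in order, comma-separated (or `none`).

G

A → no match
B → no match — must start with `r`
C → no match
D → no match
E → no match — must start with `r`
F → no match
G → match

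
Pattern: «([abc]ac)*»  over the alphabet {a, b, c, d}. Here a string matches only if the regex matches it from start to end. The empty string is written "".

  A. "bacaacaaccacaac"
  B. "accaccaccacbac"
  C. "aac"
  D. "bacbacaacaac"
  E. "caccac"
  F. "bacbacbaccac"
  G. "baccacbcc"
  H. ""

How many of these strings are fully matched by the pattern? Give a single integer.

A → match
B → no match
C. "aac" → match
D. "bacbacaacaac" → match
E. "caccac" → match
F. "bacbacbaccac" → match
G. "baccacbcc" → no match
H. "" → match
Total matched: 6

6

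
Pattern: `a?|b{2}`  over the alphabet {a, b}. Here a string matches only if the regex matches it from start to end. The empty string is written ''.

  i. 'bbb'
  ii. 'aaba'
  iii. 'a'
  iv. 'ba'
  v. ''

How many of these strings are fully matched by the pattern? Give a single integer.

i. 'bbb' → no match
ii. 'aaba' → no match
iii. 'a' → match
iv. 'ba' → no match
v. '' → match
Total matched: 2

2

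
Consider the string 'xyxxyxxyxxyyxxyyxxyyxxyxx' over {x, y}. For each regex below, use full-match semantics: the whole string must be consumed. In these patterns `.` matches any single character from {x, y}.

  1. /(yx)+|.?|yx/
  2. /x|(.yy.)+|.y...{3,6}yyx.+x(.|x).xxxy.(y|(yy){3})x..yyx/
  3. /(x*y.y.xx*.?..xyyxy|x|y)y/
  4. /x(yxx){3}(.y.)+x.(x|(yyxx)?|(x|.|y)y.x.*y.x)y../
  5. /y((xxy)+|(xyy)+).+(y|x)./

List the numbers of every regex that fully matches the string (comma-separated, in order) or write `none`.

1 → no match
2 → no match
3 → no match — must end with 'y'
4 → match
5 → no match — must start with 'y'

4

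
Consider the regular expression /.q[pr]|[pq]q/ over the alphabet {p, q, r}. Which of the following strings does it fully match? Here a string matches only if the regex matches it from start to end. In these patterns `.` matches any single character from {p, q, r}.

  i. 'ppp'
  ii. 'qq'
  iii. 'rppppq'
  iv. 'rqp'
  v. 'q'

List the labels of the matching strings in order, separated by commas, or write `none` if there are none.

ii, iv

i. 'ppp' → no match
ii. 'qq' → match
iii. 'rppppq' → no match
iv. 'rqp' → match
v. 'q' → no match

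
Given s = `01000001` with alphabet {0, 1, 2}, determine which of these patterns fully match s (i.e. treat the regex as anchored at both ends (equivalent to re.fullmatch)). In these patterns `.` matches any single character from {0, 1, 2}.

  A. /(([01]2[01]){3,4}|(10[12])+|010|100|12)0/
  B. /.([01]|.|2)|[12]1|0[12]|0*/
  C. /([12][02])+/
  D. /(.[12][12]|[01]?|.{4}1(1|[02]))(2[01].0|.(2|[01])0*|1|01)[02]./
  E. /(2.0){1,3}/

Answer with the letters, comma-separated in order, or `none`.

D

A → no match — must end with `0`
B → no match
C → no match
D → match
E → no match — must start with `2`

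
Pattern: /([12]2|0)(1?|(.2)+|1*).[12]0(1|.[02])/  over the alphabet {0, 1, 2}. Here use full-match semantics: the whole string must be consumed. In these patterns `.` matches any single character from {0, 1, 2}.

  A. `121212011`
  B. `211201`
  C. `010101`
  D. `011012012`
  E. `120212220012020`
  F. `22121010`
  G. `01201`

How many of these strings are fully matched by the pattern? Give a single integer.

A. `121212011` → no match
B. `211201` → no match
C. `010101` → match
D. `011012012` → no match
E → no match
F. `22121010` → match
G. `01201` → match
Total matched: 3

3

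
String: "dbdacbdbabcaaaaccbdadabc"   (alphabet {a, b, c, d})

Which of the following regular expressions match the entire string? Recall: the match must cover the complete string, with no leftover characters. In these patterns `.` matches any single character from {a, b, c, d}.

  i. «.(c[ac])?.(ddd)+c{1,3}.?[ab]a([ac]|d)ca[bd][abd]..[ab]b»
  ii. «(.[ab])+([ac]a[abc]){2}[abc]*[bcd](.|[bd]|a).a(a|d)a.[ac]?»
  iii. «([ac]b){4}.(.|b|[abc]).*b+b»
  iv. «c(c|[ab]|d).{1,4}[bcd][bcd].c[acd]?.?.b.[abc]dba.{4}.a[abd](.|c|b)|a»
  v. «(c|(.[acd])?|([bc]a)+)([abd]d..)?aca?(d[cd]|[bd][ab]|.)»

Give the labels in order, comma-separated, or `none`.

ii

i → no match — must end with "b"
ii → match
iii → no match — must end with "bb"
iv → no match
v → no match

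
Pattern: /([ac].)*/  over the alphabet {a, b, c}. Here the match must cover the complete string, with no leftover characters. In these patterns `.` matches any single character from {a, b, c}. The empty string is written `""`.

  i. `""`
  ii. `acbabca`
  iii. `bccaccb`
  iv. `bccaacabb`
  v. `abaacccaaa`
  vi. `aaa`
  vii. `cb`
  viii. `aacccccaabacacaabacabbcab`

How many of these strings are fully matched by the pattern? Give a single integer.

i. `""` → match
ii. `acbabca` → no match
iii. `bccaccb` → no match
iv. `bccaacabb` → no match
v. `abaacccaaa` → match
vi. `aaa` → no match
vii. `cb` → match
viii → no match
Total matched: 3

3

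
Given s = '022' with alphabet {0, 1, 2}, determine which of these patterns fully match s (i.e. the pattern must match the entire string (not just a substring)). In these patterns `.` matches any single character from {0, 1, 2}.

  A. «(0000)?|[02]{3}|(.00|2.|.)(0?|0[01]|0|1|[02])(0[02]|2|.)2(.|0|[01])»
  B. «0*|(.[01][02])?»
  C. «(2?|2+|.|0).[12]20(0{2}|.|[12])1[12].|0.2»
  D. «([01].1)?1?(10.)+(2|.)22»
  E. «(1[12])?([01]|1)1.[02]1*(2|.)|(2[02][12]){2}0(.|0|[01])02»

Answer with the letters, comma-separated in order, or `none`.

A → match
B → no match
C → match
D → no match
E → no match

A, C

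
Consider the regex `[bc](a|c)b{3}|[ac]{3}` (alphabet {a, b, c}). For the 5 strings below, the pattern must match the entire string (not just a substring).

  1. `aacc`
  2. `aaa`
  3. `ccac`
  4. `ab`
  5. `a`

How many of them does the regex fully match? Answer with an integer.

1

1. `aacc` → no match
2. `aaa` → match
3. `ccac` → no match
4. `ab` → no match
5. `a` → no match
Total matched: 1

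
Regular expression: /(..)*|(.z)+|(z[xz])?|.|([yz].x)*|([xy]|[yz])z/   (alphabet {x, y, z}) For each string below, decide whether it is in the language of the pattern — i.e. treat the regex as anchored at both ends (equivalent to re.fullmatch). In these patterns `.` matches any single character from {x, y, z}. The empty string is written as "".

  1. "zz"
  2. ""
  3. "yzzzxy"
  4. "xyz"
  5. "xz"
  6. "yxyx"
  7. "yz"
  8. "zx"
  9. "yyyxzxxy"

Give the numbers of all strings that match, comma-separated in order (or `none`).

1 → match
2 → match
3 → match
4 → no match
5 → match
6 → match
7 → match
8 → match
9 → match

1, 2, 3, 5, 6, 7, 8, 9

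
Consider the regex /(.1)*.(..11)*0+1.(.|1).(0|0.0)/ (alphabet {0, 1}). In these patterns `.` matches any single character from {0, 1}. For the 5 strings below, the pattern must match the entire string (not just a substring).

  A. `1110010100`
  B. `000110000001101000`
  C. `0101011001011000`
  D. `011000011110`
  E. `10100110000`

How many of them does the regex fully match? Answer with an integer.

4

A. `1110010100` → match
B → match
C → match
D. `011000011110` → match
E. `10100110000` → no match
Total matched: 4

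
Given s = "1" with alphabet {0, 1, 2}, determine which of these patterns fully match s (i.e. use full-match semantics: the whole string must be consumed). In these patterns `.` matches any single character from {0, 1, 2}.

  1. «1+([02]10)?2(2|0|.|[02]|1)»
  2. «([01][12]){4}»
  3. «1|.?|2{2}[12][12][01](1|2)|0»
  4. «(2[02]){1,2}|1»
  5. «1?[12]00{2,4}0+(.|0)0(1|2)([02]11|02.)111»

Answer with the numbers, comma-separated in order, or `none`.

3, 4

1 → no match
2 → no match
3 → match
4 → match
5 → no match — must end with "111"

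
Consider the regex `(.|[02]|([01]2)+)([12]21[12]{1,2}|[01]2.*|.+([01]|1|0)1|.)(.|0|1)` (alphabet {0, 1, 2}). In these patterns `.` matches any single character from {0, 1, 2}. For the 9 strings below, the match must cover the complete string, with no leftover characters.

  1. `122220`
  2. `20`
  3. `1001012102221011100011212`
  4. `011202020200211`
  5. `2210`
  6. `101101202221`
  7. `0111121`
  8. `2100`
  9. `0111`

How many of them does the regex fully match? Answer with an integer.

0

1. `122220` → no match
2. `20` → no match
3 → no match
4 → no match
5. `2210` → no match
6. `101101202221` → no match
7. `0111121` → no match
8. `2100` → no match
9. `0111` → no match
Total matched: 0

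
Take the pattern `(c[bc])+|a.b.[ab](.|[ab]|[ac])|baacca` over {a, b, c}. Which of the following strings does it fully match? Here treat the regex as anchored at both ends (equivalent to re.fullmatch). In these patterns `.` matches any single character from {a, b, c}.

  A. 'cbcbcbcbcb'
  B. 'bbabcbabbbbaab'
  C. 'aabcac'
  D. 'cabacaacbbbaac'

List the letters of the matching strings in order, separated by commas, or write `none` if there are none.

A, C

A. 'cbcbcbcbcb' → match
B → no match
C. 'aabcac' → match
D → no match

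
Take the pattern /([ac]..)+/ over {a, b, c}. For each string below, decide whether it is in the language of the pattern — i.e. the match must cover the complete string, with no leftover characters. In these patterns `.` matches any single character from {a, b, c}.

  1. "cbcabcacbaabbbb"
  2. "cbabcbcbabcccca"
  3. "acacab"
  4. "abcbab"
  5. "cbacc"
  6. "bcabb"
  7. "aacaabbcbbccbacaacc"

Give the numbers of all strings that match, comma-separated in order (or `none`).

1 → no match
2 → no match
3 → match
4 → no match
5 → no match
6 → no match
7 → no match

3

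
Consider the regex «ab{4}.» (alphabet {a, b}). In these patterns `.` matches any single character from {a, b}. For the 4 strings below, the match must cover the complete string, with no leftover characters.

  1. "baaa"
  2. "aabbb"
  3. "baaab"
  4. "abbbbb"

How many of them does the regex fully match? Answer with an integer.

1 → no match — must start with "ab"
2 → no match — must start with "ab"
3 → no match — must start with "ab"
4 → match
Total matched: 1

1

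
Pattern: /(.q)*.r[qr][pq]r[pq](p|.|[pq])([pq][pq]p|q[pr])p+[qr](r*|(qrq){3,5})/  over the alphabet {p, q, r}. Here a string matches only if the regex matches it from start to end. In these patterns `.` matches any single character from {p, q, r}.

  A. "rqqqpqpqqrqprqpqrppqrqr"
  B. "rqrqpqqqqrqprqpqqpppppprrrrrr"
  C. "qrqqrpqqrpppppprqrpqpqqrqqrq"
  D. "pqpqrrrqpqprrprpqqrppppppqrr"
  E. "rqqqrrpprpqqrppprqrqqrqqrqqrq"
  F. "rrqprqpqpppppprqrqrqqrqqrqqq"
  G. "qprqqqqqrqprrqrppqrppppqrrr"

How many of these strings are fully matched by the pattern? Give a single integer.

A → no match
B → match
C → no match
D → no match
E → no match
F → no match
G → no match
Total matched: 1

1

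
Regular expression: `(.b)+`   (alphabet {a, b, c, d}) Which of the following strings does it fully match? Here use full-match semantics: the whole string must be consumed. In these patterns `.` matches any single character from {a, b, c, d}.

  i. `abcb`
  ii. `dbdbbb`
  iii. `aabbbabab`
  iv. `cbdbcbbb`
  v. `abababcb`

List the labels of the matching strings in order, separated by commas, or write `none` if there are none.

i, ii, iv, v

i. `abcb` → match
ii. `dbdbbb` → match
iii. `aabbbabab` → no match
iv. `cbdbcbbb` → match
v. `abababcb` → match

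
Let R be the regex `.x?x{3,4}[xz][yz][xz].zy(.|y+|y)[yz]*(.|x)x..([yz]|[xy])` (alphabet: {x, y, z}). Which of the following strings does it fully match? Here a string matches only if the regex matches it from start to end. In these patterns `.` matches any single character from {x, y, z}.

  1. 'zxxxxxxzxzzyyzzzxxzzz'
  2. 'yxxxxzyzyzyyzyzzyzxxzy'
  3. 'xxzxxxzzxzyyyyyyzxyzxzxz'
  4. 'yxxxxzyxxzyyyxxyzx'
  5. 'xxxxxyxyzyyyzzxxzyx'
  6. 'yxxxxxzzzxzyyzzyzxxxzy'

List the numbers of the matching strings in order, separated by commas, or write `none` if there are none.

1, 2, 4, 5, 6

1 → match
2 → match
3 → no match
4 → match
5 → match
6 → match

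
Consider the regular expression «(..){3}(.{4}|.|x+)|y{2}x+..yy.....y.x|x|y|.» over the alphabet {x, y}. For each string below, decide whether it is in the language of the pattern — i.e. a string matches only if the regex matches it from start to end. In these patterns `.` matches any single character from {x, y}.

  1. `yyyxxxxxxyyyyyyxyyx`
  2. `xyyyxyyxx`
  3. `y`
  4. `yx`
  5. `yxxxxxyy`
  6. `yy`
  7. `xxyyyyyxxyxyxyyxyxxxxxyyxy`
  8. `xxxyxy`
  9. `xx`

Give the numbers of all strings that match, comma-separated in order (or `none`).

3

1 → no match
2 → no match
3 → match
4 → no match
5 → no match
6 → no match
7 → no match
8 → no match
9 → no match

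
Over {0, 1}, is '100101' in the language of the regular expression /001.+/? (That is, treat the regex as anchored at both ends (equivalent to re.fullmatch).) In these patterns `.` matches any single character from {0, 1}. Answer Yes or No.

No

Every match must start with '001', but '100101' does not.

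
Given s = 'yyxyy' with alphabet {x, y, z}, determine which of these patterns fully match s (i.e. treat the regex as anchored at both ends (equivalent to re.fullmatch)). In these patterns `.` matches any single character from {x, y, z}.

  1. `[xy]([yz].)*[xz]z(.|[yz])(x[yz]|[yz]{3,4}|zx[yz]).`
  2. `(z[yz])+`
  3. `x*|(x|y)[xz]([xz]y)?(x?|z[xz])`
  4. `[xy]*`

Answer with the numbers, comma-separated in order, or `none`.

4

1 → no match
2 → no match — must start with 'z'
3 → no match
4 → match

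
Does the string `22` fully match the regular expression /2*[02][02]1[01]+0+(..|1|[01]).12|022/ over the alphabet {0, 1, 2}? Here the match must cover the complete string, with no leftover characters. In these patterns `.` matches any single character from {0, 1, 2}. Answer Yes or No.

No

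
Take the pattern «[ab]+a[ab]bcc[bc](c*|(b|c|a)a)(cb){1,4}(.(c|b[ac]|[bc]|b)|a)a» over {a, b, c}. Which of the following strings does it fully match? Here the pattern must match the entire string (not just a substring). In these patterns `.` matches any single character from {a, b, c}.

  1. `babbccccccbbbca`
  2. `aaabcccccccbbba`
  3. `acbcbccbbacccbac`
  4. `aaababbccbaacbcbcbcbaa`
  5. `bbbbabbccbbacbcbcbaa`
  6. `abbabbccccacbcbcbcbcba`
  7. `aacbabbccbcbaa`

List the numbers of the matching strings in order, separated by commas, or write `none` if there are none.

1, 2, 4, 5, 6

1 → match
2 → match
3 → no match — must end with `a`
4 → match
5 → match
6 → match
7 → no match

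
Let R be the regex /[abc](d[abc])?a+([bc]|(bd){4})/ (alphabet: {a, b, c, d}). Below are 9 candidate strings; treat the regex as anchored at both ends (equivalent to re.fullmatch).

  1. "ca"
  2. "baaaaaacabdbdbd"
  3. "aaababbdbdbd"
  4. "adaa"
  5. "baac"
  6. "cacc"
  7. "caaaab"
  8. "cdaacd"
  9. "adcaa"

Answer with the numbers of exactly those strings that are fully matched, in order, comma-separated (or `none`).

1 → no match
2 → no match
3 → no match
4 → no match
5 → match
6 → no match
7 → match
8 → no match
9 → no match

5, 7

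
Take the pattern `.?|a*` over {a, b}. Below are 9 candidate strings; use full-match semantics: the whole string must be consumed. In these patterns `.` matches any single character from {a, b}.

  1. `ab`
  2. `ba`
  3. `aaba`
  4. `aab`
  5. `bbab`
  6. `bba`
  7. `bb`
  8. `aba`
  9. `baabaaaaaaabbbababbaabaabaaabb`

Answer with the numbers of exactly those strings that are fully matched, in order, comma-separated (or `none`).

none

1. `ab` → no match
2. `ba` → no match
3. `aaba` → no match
4. `aab` → no match
5. `bbab` → no match
6. `bba` → no match
7. `bb` → no match
8. `aba` → no match
9 → no match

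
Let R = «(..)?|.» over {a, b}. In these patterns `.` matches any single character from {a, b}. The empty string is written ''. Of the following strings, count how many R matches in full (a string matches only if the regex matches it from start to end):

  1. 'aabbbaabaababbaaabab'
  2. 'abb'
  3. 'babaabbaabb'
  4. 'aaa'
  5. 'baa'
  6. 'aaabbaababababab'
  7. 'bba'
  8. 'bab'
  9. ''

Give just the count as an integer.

1

1 → no match
2. 'abb' → no match
3. 'babaabbaabb' → no match
4. 'aaa' → no match
5. 'baa' → no match
6 → no match
7. 'bba' → no match
8. 'bab' → no match
9. '' → match
Total matched: 1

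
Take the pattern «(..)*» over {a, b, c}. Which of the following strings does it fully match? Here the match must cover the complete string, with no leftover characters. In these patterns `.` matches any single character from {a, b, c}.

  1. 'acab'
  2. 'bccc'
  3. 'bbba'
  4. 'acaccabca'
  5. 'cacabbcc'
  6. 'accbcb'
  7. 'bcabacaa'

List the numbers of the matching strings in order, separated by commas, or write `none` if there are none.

1. 'acab' → match
2. 'bccc' → match
3. 'bbba' → match
4. 'acaccabca' → no match
5. 'cacabbcc' → match
6. 'accbcb' → match
7. 'bcabacaa' → match

1, 2, 3, 5, 6, 7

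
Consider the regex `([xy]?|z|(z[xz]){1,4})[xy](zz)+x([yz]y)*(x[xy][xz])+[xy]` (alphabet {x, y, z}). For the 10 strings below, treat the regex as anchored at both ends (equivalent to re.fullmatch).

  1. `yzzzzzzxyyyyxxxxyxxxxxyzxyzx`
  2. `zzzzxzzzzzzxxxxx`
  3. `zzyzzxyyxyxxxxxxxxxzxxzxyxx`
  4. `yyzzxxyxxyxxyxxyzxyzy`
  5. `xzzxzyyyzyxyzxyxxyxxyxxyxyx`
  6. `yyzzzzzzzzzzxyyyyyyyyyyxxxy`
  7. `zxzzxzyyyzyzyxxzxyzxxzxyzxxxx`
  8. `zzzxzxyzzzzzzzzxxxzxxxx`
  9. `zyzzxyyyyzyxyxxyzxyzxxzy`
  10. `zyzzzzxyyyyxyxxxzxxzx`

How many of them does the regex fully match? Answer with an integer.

9

1 → match
2 → match
3 → match
4 → match
5 → no match
6 → match
7 → match
8 → match
9 → match
10 → match
Total matched: 9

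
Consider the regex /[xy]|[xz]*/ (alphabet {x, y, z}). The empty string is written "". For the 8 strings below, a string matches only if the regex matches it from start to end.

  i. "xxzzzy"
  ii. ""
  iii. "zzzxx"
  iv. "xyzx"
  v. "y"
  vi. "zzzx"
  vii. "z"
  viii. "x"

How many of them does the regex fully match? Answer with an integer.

6

i → no match
ii → match
iii → match
iv → no match
v → match
vi → match
vii → match
viii → match
Total matched: 6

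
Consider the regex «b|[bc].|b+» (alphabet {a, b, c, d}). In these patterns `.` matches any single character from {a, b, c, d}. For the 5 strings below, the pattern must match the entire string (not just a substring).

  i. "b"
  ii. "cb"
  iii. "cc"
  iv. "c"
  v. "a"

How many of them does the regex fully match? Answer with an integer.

i. "b" → match
ii. "cb" → match
iii. "cc" → match
iv. "c" → no match
v. "a" → no match
Total matched: 3

3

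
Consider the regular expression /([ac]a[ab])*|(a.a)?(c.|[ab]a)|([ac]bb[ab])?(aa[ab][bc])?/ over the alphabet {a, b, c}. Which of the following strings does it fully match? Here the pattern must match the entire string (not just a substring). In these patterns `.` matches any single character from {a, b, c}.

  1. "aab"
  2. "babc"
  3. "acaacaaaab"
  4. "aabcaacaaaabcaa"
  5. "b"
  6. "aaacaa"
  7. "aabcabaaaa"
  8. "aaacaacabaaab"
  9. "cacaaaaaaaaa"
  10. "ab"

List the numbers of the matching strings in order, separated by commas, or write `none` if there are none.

1 → match
2 → no match
3 → no match
4 → match
5 → no match
6 → match
7 → no match
8 → no match
9 → no match
10 → no match

1, 4, 6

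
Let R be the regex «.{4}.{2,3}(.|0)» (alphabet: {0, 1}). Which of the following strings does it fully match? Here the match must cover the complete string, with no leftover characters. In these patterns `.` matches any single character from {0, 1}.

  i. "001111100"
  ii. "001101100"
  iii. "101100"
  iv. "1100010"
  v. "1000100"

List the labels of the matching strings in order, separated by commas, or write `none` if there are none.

i. "001111100" → no match
ii. "001101100" → no match
iii. "101100" → no match
iv. "1100010" → match
v. "1000100" → match

iv, v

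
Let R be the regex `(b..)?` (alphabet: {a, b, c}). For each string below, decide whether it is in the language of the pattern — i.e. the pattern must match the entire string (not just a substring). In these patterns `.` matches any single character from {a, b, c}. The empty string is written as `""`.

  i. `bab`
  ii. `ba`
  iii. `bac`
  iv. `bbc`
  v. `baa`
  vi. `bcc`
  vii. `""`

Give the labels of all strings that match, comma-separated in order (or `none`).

i. `bab` → match
ii. `ba` → no match
iii. `bac` → match
iv. `bbc` → match
v. `baa` → match
vi. `bcc` → match
vii. `""` → match

i, iii, iv, v, vi, vii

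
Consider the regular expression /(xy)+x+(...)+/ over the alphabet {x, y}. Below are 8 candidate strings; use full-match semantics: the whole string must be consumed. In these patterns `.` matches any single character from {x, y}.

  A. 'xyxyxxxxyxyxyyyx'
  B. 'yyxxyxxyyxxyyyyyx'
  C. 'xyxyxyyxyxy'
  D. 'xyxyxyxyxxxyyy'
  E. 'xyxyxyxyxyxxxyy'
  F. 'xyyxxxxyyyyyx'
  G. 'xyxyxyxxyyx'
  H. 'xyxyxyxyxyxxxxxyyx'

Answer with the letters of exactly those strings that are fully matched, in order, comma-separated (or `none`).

A → match
B → no match — must start with 'xy'
C → match
D → match
E → match
F → no match
G → match
H → match

A, C, D, E, G, H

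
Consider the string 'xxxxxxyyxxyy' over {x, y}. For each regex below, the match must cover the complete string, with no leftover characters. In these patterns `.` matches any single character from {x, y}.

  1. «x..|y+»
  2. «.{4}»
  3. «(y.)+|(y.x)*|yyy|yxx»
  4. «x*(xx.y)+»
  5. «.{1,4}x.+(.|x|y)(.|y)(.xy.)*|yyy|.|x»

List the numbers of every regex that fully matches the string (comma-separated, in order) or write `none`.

4, 5

1 → no match
2 → no match
3 → no match
4 → match
5 → match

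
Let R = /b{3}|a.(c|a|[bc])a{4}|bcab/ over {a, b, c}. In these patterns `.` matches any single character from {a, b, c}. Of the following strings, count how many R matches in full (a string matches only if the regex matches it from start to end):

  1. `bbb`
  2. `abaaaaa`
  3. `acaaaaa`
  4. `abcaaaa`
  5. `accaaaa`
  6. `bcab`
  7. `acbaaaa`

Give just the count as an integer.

7

1 → match
2 → match
3 → match
4 → match
5 → match
6 → match
7 → match
Total matched: 7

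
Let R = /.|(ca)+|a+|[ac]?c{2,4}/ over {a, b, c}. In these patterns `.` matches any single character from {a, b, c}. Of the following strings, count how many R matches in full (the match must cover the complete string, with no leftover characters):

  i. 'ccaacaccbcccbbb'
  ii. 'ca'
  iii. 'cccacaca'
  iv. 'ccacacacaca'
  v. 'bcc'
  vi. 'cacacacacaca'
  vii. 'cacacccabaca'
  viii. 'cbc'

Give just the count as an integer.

2

i → no match
ii → match
iii → no match
iv → no match
v → no match
vi → match
vii → no match
viii → no match
Total matched: 2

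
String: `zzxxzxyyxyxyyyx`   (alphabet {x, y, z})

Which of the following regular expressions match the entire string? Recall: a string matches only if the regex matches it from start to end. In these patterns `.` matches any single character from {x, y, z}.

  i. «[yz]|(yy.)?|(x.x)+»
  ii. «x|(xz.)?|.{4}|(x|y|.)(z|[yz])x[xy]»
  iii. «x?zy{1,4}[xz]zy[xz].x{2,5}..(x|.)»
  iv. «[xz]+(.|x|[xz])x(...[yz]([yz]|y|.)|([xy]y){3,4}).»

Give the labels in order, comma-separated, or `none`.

iv

i → no match
ii → no match
iii → no match
iv → match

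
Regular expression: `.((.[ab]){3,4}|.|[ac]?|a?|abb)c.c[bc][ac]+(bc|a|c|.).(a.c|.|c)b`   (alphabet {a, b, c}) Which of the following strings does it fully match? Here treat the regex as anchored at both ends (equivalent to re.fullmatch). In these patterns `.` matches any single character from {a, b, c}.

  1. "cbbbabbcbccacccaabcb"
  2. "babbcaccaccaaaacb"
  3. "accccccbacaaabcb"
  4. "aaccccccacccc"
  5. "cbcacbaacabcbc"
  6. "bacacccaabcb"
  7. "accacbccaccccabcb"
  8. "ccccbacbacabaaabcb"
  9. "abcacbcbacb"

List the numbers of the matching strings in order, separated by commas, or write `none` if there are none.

1 → match
2 → match
3 → no match
4 → no match — must end with "b"
5 → no match — must end with "b"
6 → match
7 → match
8 → no match
9 → match

1, 2, 6, 7, 9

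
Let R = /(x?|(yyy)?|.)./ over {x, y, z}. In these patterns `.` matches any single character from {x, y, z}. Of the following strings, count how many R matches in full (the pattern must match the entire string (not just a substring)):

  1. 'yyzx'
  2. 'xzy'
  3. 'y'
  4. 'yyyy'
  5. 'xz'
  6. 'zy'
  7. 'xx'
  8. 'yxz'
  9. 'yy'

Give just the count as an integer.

6

1 → no match
2 → no match
3 → match
4 → match
5 → match
6 → match
7 → match
8 → no match
9 → match
Total matched: 6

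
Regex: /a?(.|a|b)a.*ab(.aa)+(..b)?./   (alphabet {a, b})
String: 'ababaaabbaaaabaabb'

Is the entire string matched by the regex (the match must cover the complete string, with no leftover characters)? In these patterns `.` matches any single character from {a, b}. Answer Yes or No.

No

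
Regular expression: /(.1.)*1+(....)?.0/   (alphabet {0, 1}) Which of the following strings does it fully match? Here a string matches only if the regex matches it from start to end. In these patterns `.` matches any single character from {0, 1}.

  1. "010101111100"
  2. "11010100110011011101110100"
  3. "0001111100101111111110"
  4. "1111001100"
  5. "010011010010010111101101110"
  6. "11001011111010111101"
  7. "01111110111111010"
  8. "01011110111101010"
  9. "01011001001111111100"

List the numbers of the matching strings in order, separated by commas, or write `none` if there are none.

4, 9

1. "010101111100" → no match
2 → no match
3 → no match
4. "1111001100" → match
5 → no match
6 → no match — must end with "0"
7 → no match
8 → no match
9 → match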